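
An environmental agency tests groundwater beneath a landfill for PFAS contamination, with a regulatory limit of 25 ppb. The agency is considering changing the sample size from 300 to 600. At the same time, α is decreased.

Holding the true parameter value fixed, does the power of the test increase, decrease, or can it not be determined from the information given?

Cannot be determined from the information given.

The first change alone would make β decrease; the second alone would make β increase. Which effect dominates depends on the magnitudes, which are not given.
Since power = 1 − β, the effect on power is likewise indeterminate.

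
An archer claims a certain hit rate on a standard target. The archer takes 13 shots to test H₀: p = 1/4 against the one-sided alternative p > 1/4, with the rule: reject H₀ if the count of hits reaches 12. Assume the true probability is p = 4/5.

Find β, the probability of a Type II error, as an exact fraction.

935490453/1220703125

β = P(fail to reject H₀ | Ha true) = P(S ≤ 11 | p = 4/5), S ~ Binomial(13, 4/5).
Summing C(13,j)·(4/5)^j·(1/5)^{13-j} for j = 0..11 gives 935490453/1220703125.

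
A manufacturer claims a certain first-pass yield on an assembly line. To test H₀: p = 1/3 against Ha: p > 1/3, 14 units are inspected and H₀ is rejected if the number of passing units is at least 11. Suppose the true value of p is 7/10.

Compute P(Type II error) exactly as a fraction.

32241628521117/50000000000000

Under the alternative p = 7/10, Y ~ Binomial(14, 7/10); β is the probability the test does not reject, P(Y < 11).
Equivalently, β = 1 − P(Y ≥ 11) = 32241628521117/50000000000000.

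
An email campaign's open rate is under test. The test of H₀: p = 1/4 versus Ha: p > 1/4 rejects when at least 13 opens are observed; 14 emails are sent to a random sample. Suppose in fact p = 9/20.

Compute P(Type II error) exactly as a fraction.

1637985675869982373/1638400000000000000

A Type II error is failing to reject when Ha holds: with p = 9/20, β = P(X ≤ 12).
Equivalently, β = 1 − P(X ≥ 13) = 1637985675869982373/1638400000000000000.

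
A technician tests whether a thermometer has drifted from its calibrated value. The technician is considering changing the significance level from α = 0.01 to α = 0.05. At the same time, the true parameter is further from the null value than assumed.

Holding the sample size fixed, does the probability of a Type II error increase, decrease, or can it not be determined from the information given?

It decreases.

With a larger α the critical value moves toward the center, so more of the Ha sampling distribution lies in the rejection region. The further the true parameter sits from the null value, the more of the Ha sampling distribution falls in the rejection region. Both changes push β in the same direction.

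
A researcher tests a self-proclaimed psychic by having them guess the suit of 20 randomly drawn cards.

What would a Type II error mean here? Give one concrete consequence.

With the conventional null hypothesis that the subject is guessing at random (p = 1/4):
A Type II error is failing to reject H₀ when H₀ is false.
Here that means concluding there is no evidence of ability when actually the subject performs better than chance.

A Type II error would mean concluding that the subject is guessing at random (p = 1/4) (or at least failing to establish that the subject performs better than chance) when in fact the subject performs better than chance. Consequence: genuine ability (if it existed) would go unrecognized.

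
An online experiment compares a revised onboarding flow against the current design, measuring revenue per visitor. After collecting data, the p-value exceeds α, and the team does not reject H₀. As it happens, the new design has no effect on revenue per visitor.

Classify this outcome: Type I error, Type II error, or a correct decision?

No error (correct decision).

The conventional null hypothesis here is that the new design has no effect on revenue per visitor.
The test retained a true H₀ — the decision matches the true state.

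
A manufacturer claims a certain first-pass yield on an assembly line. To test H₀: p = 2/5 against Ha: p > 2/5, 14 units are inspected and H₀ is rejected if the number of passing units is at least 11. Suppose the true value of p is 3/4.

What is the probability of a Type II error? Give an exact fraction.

A Type II error is failing to reject when Ha holds: with p = 3/4, β = P(X ≤ 10).
Summing C(14,j)·(3/4)^j·(1/4)^{14-j} for j = 0..10 gives 64244663/134217728.

64244663/134217728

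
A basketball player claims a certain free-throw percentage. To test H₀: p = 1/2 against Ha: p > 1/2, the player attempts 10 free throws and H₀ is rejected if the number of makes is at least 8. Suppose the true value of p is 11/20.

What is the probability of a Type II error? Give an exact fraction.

Under the alternative p = 11/20, S ~ Binomial(10, 11/20); β is the probability the test does not reject, P(S < 8).
Equivalently, β = 1 − P(S ≥ 8) = 2305127290491/2560000000000.

2305127290491/2560000000000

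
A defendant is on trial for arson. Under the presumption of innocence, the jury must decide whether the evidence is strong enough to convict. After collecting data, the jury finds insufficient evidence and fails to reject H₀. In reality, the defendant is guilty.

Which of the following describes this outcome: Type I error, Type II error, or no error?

The conventional null hypothesis here is that the defendant is innocent.
H₀ was not rejected, but H₀ is actually false.
Failing to reject a false null hypothesis is a Type II error (false negative).

Type II error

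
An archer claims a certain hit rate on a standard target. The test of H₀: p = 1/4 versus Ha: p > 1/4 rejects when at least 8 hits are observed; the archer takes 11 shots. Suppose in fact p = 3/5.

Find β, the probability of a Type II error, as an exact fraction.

6872224/9765625

β = P(fail to reject H₀ | Ha true) = P(X ≤ 7 | p = 3/5), X ~ Binomial(11, 3/5).
Adding the binomial probabilities P(X=0)+…+P(X=7) at p = 3/5 gives 6872224/9765625.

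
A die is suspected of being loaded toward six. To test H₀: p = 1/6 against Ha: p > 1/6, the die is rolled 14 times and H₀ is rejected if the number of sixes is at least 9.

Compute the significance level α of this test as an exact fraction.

769969/8707129344

The Type I error probability is α = P(S ≥ 9) computed under H₀, where S ~ Binomial(14, 1/6).
Summing C(14,j)(1/6)^j(5/6)^{14−j} for j = 9,…,14 gives 769969/8707129344.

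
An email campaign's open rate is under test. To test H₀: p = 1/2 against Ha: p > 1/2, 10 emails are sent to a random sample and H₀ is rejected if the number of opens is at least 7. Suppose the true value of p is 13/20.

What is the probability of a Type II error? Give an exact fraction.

1244602838129/2560000000000

A Type II error is failing to reject when Ha holds: with p = 13/20, β = P(X ≤ 6).
Adding the binomial probabilities P(X=0)+…+P(X=6) at p = 13/20 gives 1244602838129/2560000000000.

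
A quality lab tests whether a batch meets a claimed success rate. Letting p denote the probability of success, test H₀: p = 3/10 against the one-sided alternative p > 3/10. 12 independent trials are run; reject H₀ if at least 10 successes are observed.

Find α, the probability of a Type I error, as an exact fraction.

α = P(reject H₀ | H₀ true) = P(K ≥ 10 | p = 3/10), with K ~ Binomial(12, 3/10).
Summing C(12,j)(3/10)^j(7/10)^{12−j} for j = 10,…,12 gives 41275251/200000000000.

41275251/200000000000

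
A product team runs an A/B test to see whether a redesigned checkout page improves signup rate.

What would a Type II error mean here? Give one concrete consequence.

With the conventional null hypothesis that the new design has no effect on signup rate:
A Type II error is failing to reject H₀ when H₀ is false.
Here that means keeping the current design when actually the new design increases signup rate.

A Type II error would mean concluding that the new design has no effect on signup rate (or at least failing to establish that the new design increases signup rate) when in fact the new design increases signup rate. Consequence: a genuinely better design is discarded.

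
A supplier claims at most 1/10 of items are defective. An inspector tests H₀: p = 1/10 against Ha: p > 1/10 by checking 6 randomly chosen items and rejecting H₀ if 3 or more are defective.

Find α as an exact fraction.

317/20000

α = P(reject H₀ | H₀ true) = P(Y ≥ 3 | p = 1/10), Y ~ Binomial(6, 1/10).
Computing the lower-tail complement: 1 − 19683/20000 = 317/20000.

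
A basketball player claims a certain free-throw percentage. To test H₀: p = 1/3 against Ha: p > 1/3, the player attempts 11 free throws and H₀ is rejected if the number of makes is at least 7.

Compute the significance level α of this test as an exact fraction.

2281/59049

The Type I error probability is α = P(X ≥ 7) computed under H₀, where X ~ Binomial(11, 1/3).
Adding the binomial terms for j = 7 through 11 with p = 1/3 yields 2281/59049.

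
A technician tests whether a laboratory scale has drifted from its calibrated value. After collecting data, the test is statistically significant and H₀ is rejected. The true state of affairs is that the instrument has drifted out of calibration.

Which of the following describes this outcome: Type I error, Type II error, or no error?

The conventional null hypothesis here is that the instrument is correctly calibrated.
The test rejected a false H₀ — the decision matches the true state.

Neither — the decision is correct.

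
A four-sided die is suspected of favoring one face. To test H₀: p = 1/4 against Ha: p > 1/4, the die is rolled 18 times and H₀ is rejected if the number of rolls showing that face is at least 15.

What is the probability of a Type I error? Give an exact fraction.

Under H₀, Y ~ Binomial(18, 1/4), and α = P(Y ≥ 15).
Summing C(18,j)(1/4)^j(3/4)^{18−j} for j = 15,…,18 gives 2933/8589934592.

2933/8589934592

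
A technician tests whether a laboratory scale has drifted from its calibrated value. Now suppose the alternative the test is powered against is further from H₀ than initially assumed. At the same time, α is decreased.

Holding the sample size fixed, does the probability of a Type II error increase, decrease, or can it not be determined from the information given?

The first change alone would make β decrease; the second alone would make β increase. Which effect dominates depends on the magnitudes, which are not given.

Cannot be determined from the information given.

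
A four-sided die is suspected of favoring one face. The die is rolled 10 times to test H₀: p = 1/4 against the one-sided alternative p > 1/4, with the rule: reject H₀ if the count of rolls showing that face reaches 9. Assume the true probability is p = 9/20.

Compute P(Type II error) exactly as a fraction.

10193896961809/10240000000000

Under the alternative p = 9/20, K ~ Binomial(10, 9/20); β is the probability the test does not reject, P(K < 9).
Summing C(10,j)·(9/20)^j·(11/20)^{10-j} for j = 0..8 gives 10193896961809/10240000000000.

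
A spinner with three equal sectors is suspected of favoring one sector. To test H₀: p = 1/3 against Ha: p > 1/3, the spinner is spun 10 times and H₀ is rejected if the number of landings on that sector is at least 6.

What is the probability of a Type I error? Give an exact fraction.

The Type I error probability is α = P(K ≥ 6) computed under H₀, where K ~ Binomial(10, 1/3).
P(K ≥ 6) = Σ_{j=6}^{10} C(10,j)·(1/3)^j·(2/3)^{10-j} = 1507/19683.

1507/19683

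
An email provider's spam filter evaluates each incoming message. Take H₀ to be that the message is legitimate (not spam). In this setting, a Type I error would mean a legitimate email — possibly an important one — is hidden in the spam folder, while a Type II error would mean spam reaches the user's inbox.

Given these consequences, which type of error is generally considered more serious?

Type I error

The Type I consequence (a legitimate email — possibly an important one — is hidden in the spam folder) is more severe than the Type II consequence (spam reaches the user's inbox).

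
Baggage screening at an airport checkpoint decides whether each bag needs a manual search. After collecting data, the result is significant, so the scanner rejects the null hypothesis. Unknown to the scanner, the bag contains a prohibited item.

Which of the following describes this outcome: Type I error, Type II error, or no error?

The conventional null hypothesis here is that the bag contains no prohibited items.
The test rejected a false H₀ — the decision matches the true state.

Neither — the decision is correct.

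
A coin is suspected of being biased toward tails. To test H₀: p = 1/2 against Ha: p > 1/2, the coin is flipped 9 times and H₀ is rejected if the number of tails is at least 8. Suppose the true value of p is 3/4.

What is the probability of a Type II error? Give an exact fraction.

Under the alternative p = 3/4, Y ~ Binomial(9, 3/4); β is the probability the test does not reject, P(Y < 8).
Equivalently, β = 1 − P(Y ≥ 8) = 45853/65536.

45853/65536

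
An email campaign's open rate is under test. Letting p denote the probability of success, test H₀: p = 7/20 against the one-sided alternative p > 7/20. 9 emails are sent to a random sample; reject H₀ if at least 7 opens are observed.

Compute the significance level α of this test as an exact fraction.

715658867/64000000000

The Type I error probability is α = P(S ≥ 7) computed under H₀, where S ~ Binomial(9, 7/20).
Adding the binomial terms for j = 7 through 9 with p = 7/20 yields 715658867/64000000000.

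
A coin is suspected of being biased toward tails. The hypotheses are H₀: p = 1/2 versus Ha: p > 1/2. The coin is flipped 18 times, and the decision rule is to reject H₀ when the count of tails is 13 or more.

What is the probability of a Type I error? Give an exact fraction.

1577/32768

The Type I error probability is α = P(K ≥ 13) computed under H₀, where K ~ Binomial(18, 1/2).
P(K ≥ 13) = [C(18,13) + C(18,14) + C(18,15) + C(18,16) + C(18,17) + C(18,18)] / 2^18 = (8568 + 3060 + 816 + 153 + 18 + 1) / 262144 = 12616/262144 = 1577/32768.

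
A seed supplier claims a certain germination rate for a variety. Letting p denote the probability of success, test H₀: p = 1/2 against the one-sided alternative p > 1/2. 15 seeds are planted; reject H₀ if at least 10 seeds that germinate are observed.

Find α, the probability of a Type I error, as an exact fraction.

α = P(reject H₀ | H₀ true) = P(K ≥ 10 | p = 1/2), with K ~ Binomial(15, 1/2).
That's C(15,10) + C(15,11) + C(15,12) + C(15,13) + C(15,14) + C(15,15) over 2^15, i.e. (3003 + 1365 + 455 + 105 + 15 + 1)/32768 = 4944/32768 = 309/2048.

309/2048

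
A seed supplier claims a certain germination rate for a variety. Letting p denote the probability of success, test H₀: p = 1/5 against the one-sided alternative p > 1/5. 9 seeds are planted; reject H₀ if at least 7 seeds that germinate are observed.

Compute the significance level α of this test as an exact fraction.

613/1953125

Under H₀, S ~ Binomial(9, 1/5), and α = P(S ≥ 7).
P(S ≥ 7) = Σ_{j=7}^{9} C(9,j)·(1/5)^j·(4/5)^{9-j} = 613/1953125.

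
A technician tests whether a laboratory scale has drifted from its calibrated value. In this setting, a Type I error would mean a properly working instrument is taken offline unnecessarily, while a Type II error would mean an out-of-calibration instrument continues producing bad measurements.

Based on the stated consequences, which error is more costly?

The Type II consequence (an out-of-calibration instrument continues producing bad measurements) is more severe than the Type I consequence (a properly working instrument is taken offline unnecessarily).

Type II error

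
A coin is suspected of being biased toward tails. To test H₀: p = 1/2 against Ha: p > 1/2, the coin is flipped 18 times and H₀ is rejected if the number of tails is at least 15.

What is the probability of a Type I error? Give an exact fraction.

247/65536

Under H₀, K ~ Binomial(18, 1/2), and α = P(K ≥ 15).
P(K ≥ 15) = [C(18,15) + C(18,16) + C(18,17) + C(18,18)] / 2^18 = (816 + 153 + 18 + 1) / 262144 = 988/262144 = 247/65536.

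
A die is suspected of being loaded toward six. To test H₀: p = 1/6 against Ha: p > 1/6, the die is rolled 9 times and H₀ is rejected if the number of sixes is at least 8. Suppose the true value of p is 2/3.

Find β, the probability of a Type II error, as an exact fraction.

A Type II error is failing to reject when Ha holds: with p = 2/3, β = P(S ≤ 7).
Equivalently, β = 1 − P(S ≥ 8) = 16867/19683.

16867/19683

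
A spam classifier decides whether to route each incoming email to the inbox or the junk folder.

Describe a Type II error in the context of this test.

With the conventional null hypothesis that the message is legitimate (not spam):
A Type II error is failing to reject H₀ when H₀ is false.
Here that means delivering the message to the inbox when actually the message is spam.

A Type II error would mean concluding that the message is legitimate (not spam) (or at least failing to establish that the message is spam) when in fact the message is spam.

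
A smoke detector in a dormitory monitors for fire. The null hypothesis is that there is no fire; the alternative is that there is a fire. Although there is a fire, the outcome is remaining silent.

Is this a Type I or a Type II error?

Type II error

'Remaining silent' corresponds to failing to reject H₀.
H₀ was not rejected but H₀ is false — a Type II error (false negative).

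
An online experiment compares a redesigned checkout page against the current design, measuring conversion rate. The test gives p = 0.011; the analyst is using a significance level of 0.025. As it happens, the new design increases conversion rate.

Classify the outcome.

The conventional null hypothesis is that the new design has no effect on conversion rate.
Since p = 0.011 < α = 0.025, H₀ is rejected.
H₀ is false (actually the new design increases conversion rate).
The decision matches the true state — no error.

No error — this is a correct decision.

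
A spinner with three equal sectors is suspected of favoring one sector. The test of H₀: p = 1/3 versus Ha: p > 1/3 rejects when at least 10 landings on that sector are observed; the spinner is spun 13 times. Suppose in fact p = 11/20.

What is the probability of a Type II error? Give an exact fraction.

1857697115702463/2048000000000000

Under the alternative p = 11/20, S ~ Binomial(13, 11/20); β is the probability the test does not reject, P(S < 10).
Adding the binomial probabilities P(S=0)+…+P(S=9) at p = 11/20 gives 1857697115702463/2048000000000000.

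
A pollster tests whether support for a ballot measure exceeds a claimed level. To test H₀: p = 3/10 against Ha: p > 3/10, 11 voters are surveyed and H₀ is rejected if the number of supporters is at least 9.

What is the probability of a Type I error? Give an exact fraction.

11553921/20000000000

α = P(reject H₀ | H₀ true) = P(S ≥ 9 | p = 3/10), with S ~ Binomial(11, 3/10).
Summing C(11,j)(3/10)^j(7/10)^{11−j} for j = 9,…,11 gives 11553921/20000000000.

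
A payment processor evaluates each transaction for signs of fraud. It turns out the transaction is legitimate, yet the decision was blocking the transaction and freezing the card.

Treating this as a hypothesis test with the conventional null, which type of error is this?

Type I error

The null hypothesis here is that the transaction is legitimate.
'Blocking the transaction and freezing the card' corresponds to rejecting H₀.
H₀ was rejected but H₀ is true — a Type I error (false positive).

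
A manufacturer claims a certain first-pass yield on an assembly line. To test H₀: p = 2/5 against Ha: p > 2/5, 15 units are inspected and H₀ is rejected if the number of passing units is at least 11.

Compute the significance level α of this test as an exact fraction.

285267968/30517578125

Under H₀, S ~ Binomial(15, 2/5), and α = P(S ≥ 11).
P(S ≥ 11) = Σ_{j=11}^{15} C(15,j)·(2/5)^j·(3/5)^{15-j} = 285267968/30517578125.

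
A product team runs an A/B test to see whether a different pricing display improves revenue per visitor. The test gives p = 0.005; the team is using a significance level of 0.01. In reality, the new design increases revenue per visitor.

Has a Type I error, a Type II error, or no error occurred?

The conventional null hypothesis is that the new design has no effect on revenue per visitor.
Since p = 0.005 < α = 0.01, H₀ is rejected.
H₀ is false (actually the new design increases revenue per visitor).
The decision matches the true state — no error.

No error — this is a correct decision.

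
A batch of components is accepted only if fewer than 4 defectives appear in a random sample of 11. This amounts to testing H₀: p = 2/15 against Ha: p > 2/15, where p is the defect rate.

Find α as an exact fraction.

α = P(reject H₀ | H₀ true) = P(X ≥ 4 | p = 2/15), X ~ Binomial(11, 2/15).
Via the complement, α = 1 − Σ_{j=0}^{3} C(11,j)(2/15)^j(13/15)^{11-j} = 27663615392/576650390625.

27663615392/576650390625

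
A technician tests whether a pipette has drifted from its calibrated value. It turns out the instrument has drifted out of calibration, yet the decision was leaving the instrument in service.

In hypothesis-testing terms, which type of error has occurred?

Type II error

The null hypothesis here is that the instrument is correctly calibrated.
'Leaving the instrument in service' corresponds to failing to reject H₀.
H₀ was not rejected but H₀ is false — a Type II error (false negative).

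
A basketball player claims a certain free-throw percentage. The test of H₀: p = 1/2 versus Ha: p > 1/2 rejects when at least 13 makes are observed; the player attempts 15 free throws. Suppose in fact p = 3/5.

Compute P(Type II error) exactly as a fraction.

29690124488/30517578125

Under the alternative p = 3/5, S ~ Binomial(15, 3/5); β is the probability the test does not reject, P(S < 13).
Adding the binomial probabilities P(S=0)+…+P(S=12) at p = 3/5 gives 29690124488/30517578125.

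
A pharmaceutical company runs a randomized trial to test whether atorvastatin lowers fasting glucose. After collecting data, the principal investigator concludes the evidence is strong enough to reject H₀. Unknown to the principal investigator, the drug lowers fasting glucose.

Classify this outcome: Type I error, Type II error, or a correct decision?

The conventional null hypothesis here is that the drug has no effect on fasting glucose.
The test rejected a false H₀ — the decision matches the true state.

Neither — the decision is correct.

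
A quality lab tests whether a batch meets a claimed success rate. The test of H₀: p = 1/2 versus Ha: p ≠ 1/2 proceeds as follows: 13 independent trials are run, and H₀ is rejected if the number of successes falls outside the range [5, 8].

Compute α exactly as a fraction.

Under H₀, S ~ Binomial(13, 1/2); α is the probability of landing in either tail, P(S ≤ 4) + P(S ≥ 9).
Each tail has probability (1 + 13 + 78 + 286 + 715)/8192; doubling gives α = 2186/8192 = 1093/4096.

1093/4096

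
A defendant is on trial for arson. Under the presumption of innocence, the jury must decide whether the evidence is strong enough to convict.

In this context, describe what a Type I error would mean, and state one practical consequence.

A Type I error would mean concluding that the defendant is guilty when in fact the defendant is innocent. Consequence: an innocent person is convicted and punished.

With the conventional null hypothesis that the defendant is innocent:
A Type I error is rejecting H₀ when H₀ is true.
Here that means convicting the defendant when actually the defendant is innocent.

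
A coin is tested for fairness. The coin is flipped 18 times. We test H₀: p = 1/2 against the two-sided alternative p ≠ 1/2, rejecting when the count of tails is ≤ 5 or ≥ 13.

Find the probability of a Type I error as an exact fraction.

1577/16384

The significance level is the null-hypothesis probability of the rejection region {≤5} ∪ {≥13}.
The two tails are symmetric, so α = 2·(1 + 18 + 153 + 816 + 3060 + 8568)/2^18 = 25232/262144 = 1577/16384.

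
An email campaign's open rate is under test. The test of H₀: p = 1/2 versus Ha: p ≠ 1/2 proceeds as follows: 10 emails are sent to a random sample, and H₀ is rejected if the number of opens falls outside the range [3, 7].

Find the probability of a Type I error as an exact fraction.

7/64

Under H₀, S ~ Binomial(10, 1/2); α is the probability of landing in either tail, P(S ≤ 2) + P(S ≥ 8).
The two tails are symmetric, so α = 2·(1 + 10 + 45)/2^10 = 112/1024 = 7/64.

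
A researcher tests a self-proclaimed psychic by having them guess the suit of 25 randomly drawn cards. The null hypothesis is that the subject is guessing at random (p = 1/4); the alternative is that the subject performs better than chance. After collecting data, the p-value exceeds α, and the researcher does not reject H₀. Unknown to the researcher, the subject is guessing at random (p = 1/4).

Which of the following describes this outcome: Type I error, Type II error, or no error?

No error (correct decision).

The test retained a true H₀ — the decision matches the true state.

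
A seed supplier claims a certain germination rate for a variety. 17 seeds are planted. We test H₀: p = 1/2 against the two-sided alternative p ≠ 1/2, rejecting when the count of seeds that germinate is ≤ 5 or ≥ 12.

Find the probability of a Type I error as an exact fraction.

α = P(S ≤ 5 or S ≥ 12 | p = 1/2), S ~ Binomial(17, 1/2).
The two tails are symmetric, so α = 2·(1 + 17 + 136 + 680 + 2380 + 6188)/2^17 = 18804/131072 = 4701/32768.

4701/32768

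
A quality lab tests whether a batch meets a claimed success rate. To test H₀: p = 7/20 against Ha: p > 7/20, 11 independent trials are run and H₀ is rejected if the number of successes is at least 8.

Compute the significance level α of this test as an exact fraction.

α = P(reject H₀ | H₀ true) = P(X ≥ 8 | p = 7/20), with X ~ Binomial(11, 7/20).
Adding the binomial terms for j = 8 through 11 with p = 7/20 yields 62680681273/5120000000000.

62680681273/5120000000000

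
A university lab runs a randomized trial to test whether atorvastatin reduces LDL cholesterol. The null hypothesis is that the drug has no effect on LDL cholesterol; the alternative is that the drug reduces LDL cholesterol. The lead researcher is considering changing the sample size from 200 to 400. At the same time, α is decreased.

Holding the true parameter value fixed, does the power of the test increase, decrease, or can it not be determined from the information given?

Cannot be determined from the information given.

The first change alone would make β decrease; the second alone would make β increase. Which effect dominates depends on the magnitudes, which are not given.
Since power = 1 − β, the effect on power is likewise indeterminate.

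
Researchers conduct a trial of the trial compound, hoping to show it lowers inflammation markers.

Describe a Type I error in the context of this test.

With the conventional null hypothesis that the drug has no effect on inflammation markers:
A Type I error is rejecting H₀ when H₀ is true.
Here that means concluding that the drug is effective when actually the drug has no effect on inflammation markers.

A Type I error would mean concluding that the drug lowers inflammation markers when in fact the drug has no effect on inflammation markers.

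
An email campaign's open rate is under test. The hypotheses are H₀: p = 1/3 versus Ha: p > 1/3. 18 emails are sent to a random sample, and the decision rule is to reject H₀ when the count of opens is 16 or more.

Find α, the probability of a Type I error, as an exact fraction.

The Type I error probability is α = P(K ≥ 16) computed under H₀, where K ~ Binomial(18, 1/3).
Adding the binomial terms for j = 16 through 18 with p = 1/3 yields 649/387420489.

649/387420489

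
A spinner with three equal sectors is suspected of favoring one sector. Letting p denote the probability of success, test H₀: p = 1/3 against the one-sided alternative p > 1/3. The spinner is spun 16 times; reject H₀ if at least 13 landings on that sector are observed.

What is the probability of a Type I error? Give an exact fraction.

4993/43046721

α = P(reject H₀ | H₀ true) = P(K ≥ 13 | p = 1/3), with K ~ Binomial(16, 1/3).
P(K ≥ 13) = Σ_{j=13}^{16} C(16,j)·(1/3)^j·(2/3)^{16-j} = 4993/43046721.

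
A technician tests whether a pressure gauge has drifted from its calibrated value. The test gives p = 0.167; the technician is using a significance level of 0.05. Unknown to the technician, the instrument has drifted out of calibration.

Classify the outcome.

The conventional null hypothesis is that the instrument is correctly calibrated.
Since p = 0.167 ≥ α = 0.05, H₀ is not rejected.
H₀ is false (actually the instrument has drifted out of calibration).
Failing to reject a false H₀ is a Type II error.

Type II error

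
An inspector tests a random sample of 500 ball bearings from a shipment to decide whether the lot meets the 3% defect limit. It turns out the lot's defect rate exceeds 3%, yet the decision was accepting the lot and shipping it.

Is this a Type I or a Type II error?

The null hypothesis here is that the lot's defect rate is 3% (within specification).
'Accepting the lot and shipping it' corresponds to failing to reject H₀.
H₀ was not rejected but H₀ is false — a Type II error (false negative).

Type II error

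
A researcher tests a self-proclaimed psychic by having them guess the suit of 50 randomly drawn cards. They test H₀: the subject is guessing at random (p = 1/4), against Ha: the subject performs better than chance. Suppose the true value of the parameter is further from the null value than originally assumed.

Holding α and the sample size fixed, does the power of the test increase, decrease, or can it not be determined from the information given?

It increases.

A larger true effect moves the Ha sampling distribution further from the H₀ critical value, making rejection more likely when Ha is true.
Since power = 1 − β and β decreases, power increases.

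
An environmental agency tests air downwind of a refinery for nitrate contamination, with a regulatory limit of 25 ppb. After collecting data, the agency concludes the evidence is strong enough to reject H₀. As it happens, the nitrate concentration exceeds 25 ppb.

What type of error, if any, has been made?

The conventional null hypothesis here is that the nitrate concentration is at or below 25 ppb (safe).
The test rejected a false H₀ — the decision matches the true state.

Neither — the decision is correct.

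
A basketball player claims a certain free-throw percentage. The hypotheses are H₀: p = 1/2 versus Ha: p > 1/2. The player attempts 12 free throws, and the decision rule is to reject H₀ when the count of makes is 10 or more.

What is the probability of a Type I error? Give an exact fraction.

79/4096

α = P(reject H₀ | H₀ true) = P(X ≥ 10 | p = 1/2), with X ~ Binomial(12, 1/2).
That's C(12,10) + C(12,11) + C(12,12) over 2^12, i.e. (66 + 12 + 1)/4096 = 79/4096.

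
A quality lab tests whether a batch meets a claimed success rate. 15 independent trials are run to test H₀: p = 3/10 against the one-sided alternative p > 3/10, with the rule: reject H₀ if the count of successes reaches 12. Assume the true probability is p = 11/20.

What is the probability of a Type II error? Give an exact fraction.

A Type II error is failing to reject when Ha holds: with p = 11/20, β = P(K ≤ 11).
Summing C(15,j)·(11/20)^j·(9/20)^{15-j} for j = 0..11 gives 7844484964274060391/8192000000000000000.

7844484964274060391/8192000000000000000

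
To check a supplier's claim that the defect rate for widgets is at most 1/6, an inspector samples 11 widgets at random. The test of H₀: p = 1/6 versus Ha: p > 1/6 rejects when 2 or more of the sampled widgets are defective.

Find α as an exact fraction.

12909191/22674816

Under H₀, S ~ Binomial(11, 1/6); the Type I error rate is P(S ≥ 2).
Computing the lower-tail complement: 1 − 9765625/22674816 = 12909191/22674816.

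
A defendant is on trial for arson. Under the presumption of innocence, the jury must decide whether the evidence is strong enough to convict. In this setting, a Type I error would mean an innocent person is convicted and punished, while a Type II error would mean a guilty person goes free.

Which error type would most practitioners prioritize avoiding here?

The Type I consequence (an innocent person is convicted and punished) is more severe than the Type II consequence (a guilty person goes free).

Type I error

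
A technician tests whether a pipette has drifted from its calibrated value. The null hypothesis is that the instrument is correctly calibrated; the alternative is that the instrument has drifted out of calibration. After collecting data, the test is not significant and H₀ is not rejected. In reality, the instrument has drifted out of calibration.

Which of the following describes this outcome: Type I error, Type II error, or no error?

Type II error

H₀ was not rejected, but H₀ is actually false.
Failing to reject a false null hypothesis is a Type II error (false negative).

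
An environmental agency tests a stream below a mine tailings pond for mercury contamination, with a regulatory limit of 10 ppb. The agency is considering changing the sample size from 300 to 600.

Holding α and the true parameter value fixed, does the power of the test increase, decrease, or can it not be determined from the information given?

Increasing n separates the H₀ and Ha sampling distributions, so under Ha fewer outcomes land in the acceptance region.
Since power = 1 − β and β decreases, power increases.

It increases.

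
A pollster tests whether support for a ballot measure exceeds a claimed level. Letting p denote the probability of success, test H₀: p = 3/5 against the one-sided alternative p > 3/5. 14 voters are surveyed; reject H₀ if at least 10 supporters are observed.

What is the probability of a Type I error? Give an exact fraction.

340889877/1220703125

The Type I error probability is α = P(S ≥ 10) computed under H₀, where S ~ Binomial(14, 3/5).
P(S ≥ 10) = Σ_{j=10}^{14} C(14,j)·(3/5)^j·(2/5)^{14-j} = 340889877/1220703125.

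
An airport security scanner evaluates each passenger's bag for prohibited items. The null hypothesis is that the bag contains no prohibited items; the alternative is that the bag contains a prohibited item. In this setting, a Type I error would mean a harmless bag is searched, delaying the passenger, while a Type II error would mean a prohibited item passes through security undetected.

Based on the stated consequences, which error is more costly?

The Type II consequence (a prohibited item passes through security undetected) is more severe than the Type I consequence (a harmless bag is searched, delaying the passenger).

Type II error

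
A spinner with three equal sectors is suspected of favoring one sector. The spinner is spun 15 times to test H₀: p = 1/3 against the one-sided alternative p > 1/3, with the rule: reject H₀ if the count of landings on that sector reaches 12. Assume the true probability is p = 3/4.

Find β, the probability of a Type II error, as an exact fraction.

144609703/268435456

Under the alternative p = 3/4, Y ~ Binomial(15, 3/4); β is the probability the test does not reject, P(Y < 12).
Summing C(15,j)·(3/4)^j·(1/4)^{15-j} for j = 0..11 gives 144609703/268435456.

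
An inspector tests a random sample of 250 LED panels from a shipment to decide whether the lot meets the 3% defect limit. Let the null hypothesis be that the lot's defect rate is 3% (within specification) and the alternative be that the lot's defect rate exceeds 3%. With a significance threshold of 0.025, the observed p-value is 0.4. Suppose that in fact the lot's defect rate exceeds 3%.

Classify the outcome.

Since p = 0.4 ≥ α = 0.025, H₀ is not rejected.
H₀ is false (actually the lot's defect rate exceeds 3%).
Failing to reject a false H₀ is a Type II error.

Type II error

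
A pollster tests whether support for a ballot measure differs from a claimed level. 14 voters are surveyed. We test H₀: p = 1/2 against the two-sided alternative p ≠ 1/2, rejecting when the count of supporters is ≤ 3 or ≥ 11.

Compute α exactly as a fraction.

235/4096

The significance level is the null-hypothesis probability of the rejection region {≤3} ∪ {≥11}.
Each tail has probability (1 + 14 + 91 + 364)/16384; doubling gives α = 940/16384 = 235/4096.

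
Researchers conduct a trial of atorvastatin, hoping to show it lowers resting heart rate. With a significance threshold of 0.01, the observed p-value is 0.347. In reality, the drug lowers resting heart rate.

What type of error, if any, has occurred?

Type II error

The conventional null hypothesis is that the drug has no effect on resting heart rate.
Since p = 0.347 ≥ α = 0.01, H₀ is not rejected.
H₀ is false (actually the drug lowers resting heart rate).
Failing to reject a false H₀ is a Type II error.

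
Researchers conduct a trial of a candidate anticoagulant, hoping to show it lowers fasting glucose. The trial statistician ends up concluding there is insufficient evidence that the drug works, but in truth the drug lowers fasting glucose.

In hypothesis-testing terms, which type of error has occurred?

Type II error

The null hypothesis here is that the drug has no effect on fasting glucose.
'Concluding there is insufficient evidence that the drug works' corresponds to failing to reject H₀.
H₀ was not rejected but H₀ is false — a Type II error (false negative).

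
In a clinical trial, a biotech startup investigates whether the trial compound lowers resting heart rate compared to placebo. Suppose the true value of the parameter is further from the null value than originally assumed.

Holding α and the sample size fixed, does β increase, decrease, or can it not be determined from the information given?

A bigger departure from H₀ is easier for the test to detect, so it fails to reject less often.

It decreases.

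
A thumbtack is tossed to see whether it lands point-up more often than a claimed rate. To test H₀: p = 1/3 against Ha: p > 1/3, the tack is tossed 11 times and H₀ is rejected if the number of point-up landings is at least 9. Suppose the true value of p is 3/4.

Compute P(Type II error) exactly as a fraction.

A Type II error is failing to reject when Ha holds: with p = 3/4, β = P(K ≤ 8).
Summing C(11,j)·(3/4)^j·(1/4)^{11-j} for j = 0..8 gives 2285053/4194304.

2285053/4194304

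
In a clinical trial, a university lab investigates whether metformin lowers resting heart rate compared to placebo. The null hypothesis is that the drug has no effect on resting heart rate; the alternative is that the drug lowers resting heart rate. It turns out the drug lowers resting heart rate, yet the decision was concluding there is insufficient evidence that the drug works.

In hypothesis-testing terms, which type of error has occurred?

'Concluding there is insufficient evidence that the drug works' corresponds to failing to reject H₀.
H₀ was not rejected but H₀ is false — a Type II error (false negative).

Type II error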